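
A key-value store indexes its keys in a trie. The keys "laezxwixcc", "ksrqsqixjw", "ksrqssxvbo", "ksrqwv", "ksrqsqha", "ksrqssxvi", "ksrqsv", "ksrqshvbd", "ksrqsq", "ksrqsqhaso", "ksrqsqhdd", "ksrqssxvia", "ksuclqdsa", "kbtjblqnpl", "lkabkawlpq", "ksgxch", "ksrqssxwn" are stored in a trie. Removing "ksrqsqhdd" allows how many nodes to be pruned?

2

Walk "ksrqsqhdd" from the leaf back toward the root, removing each node that no remaining word uses.
The suffix "dd" (2 nodes) is used only by "ksrqsqhdd"; the node for "ksrqsqh" still has the child "a", so pruning stops there.
Nodes removed: 2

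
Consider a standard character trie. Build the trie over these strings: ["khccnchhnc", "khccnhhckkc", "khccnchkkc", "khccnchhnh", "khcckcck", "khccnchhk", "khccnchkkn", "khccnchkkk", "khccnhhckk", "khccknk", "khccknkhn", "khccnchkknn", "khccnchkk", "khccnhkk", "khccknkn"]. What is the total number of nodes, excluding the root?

Trace insertions, counting only characters that open a new branch:
  "khccnchhnc" → 10 new (k, h, c, c, n, c, h, h, n, c)
  "khccnhhckkc" → prefix "khccn" already present; 6 new (h, h, c, k, k, c)
  "khccnchkkc" → prefix "khccnch" already present; 3 new (k, k, c)
  "khccnchhnh" → prefix "khccnchhn" already present; 1 new (h)
  "khcckcck" → prefix "khcc" already present; 4 new (k, c, c, k)
  "khccnchhk" → prefix "khccnchh" already present; 1 new (k)
  "khccnchkkn" → prefix "khccnchkk" already present; 1 new (n)
  "khccnchkkk" → prefix "khccnchkk" already present; 1 new (k)
  "khccnhhckk" → prefix "khccnhhckk" already present; 0 new (none)
  "khccknk" → prefix "khcck" already present; 2 new (n, k)
  "khccknkhn" → prefix "khccknk" already present; 2 new (h, n)
  "khccnchkknn" → prefix "khccnchkkn" already present; 1 new (n)
  "khccnchkk" → prefix "khccnchkk" already present; 0 new (none)
  "khccnhkk" → prefix "khccnh" already present; 2 new (k, k)
  "khccknkn" → prefix "khccknk" already present; 1 new (n)
Total nodes = 10 + 6 + 3 + 1 + 4 + 1 + 1 + 1 + 0 + 2 + 2 + 1 + 0 + 2 + 1 = 35

35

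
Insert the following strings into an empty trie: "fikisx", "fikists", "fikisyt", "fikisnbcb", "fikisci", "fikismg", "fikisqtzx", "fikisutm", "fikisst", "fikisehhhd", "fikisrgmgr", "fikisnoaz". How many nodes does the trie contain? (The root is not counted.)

For each word, the new-node count is its length minus the longest prefix already in the trie:
  "fikisx" → 6 new (f, i, k, i, s, x)
  "fikists" → prefix "fikis" already present; 2 new (t, s)
  "fikisyt" → prefix "fikis" already present; 2 new (y, t)
  "fikisnbcb" → prefix "fikis" already present; 4 new (n, b, c, b)
  "fikisci" → prefix "fikis" already present; 2 new (c, i)
  "fikismg" → prefix "fikis" already present; 2 new (m, g)
  "fikisqtzx" → prefix "fikis" already present; 4 new (q, t, z, x)
  "fikisutm" → prefix "fikis" already present; 3 new (u, t, m)
  "fikisst" → prefix "fikis" already present; 2 new (s, t)
  "fikisehhhd" → prefix "fikis" already present; 5 new (e, h, h, h, d)
  "fikisrgmgr" → prefix "fikis" already present; 5 new (r, g, m, g, r)
  "fikisnoaz" → prefix "fikisn" already present; 3 new (o, a, z)
Total nodes = 6 + 2 + 2 + 4 + 2 + 2 + 4 + 3 + 2 + 5 + 5 + 3 = 40

40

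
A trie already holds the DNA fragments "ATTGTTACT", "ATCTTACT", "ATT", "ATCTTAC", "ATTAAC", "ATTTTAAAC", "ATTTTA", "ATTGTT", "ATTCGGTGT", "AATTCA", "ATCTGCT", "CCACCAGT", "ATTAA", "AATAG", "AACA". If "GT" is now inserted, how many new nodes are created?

2

"GT" shares no prefix with any stored word, so all 2 characters open new nodes.
2 − 0 = 2 new nodes.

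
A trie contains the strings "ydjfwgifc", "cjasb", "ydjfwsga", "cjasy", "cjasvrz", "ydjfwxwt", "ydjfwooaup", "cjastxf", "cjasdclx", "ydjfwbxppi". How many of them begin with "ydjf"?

Traverse to the node for "ydjf", then collect every word in that subtree.
Words under "ydjf": ydjfwbxppi, ydjfwgifc, ydjfwooaup, ydjfwsga, ydjfwxwt
Count: 5

5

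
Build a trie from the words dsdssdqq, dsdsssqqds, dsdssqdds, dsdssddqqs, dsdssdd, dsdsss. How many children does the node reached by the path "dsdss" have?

Walk "dsdss" from the root, arriving at one node.
Distinct next characters after "dsdss": d, q, s.
That node has 3 child edges.

3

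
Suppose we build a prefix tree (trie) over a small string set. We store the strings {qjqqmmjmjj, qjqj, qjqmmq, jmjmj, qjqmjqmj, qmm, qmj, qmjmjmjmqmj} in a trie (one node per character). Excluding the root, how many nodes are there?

34

Trace insertions, counting only characters that open a new branch:
  "qjqqmmjmjj" → 10 new (q, j, q, q, m, m, j, m, j, j)
  "qjqj" → prefix "qjq" already present; 1 new (j)
  "qjqmmq" → prefix "qjq" already present; 3 new (m, m, q)
  "jmjmj" → 5 new (j, m, j, m, j)
  "qjqmjqmj" → prefix "qjqm" already present; 4 new (j, q, m, j)
  "qmm" → prefix "q" already present; 2 new (m, m)
  "qmj" → prefix "qm" already present; 1 new (j)
  "qmjmjmjmqmj" → prefix "qmj" already present; 8 new (m, j, m, j, m, q, m, j)
Total nodes = 10 + 1 + 3 + 5 + 4 + 2 + 1 + 8 = 34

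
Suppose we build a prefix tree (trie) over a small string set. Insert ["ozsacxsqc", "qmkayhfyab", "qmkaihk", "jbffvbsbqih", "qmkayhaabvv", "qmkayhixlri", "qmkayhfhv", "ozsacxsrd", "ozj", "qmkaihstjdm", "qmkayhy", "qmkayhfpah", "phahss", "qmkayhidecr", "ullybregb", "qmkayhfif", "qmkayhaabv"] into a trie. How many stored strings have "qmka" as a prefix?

Filter for entries beginning with "qmka":
Matches: "qmkaihk", "qmkaihstjdm", "qmkayhaabv", "qmkayhaabvv", "qmkayhfhv", "qmkayhfif", "qmkayhfpah", "qmkayhfyab", "qmkayhidecr", "qmkayhixlri", "qmkayhy"
Count: 11

11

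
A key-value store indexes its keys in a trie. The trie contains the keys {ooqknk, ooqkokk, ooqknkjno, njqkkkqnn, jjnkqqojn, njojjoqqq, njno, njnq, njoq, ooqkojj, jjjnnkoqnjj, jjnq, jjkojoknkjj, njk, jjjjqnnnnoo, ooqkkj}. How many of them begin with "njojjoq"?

1

Walk to "njojjoq"; the words in its subtree are exactly those with that prefix.
Matches: "njojjoqqq"
Count: 1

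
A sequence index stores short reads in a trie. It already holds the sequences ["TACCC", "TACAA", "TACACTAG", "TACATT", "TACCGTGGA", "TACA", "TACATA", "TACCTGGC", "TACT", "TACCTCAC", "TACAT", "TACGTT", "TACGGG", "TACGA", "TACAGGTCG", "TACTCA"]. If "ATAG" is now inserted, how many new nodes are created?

4

Nothing in the trie begins with "A"; the whole of "ATAG" is new.
4 − 0 = 4 new nodes.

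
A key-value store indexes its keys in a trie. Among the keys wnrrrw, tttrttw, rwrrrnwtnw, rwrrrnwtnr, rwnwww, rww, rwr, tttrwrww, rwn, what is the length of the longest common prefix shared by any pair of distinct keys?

9

Look for the deepest trie node that still has at least two words in its subtree.
e.g. "rwrrrnwtnr" and "rwrrrnwtnw" share the prefix "rwrrrnwtn" of length 9; no pair shares a longer one.
Longest shared-prefix length: 9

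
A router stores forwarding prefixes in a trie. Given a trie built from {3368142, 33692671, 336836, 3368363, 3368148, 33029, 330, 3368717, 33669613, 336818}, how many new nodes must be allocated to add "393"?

"3" is already a path in the trie; the remaining "93" must be added.
Each of the 2 remaining characters creates one node.

2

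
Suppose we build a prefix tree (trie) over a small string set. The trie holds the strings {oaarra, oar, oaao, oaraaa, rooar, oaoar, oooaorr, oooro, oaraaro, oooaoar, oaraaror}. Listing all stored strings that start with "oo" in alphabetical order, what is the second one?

oooaorr

Filter for "oo…" and sort: "oooaoar", "oooaorr", "oooro"
Position 2: oooaorr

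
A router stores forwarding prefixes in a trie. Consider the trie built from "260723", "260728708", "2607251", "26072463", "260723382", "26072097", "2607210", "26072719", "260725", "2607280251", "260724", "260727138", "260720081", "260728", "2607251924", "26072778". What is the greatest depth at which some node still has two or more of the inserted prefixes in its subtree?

7

The deepest shared node is where two words last agree before diverging.
"2607251" and "2607251924" agree on "2607251" (7 characters) before diverging; nothing deeper is shared.
Longest shared-prefix length: 7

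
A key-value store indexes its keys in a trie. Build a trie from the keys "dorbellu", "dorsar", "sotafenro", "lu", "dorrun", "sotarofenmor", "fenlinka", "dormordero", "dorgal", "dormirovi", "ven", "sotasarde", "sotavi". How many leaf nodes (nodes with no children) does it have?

13

A leaf is a node with no children — equivalently, the end of a word that is not a proper prefix of any other stored word.
Those words: "dorbellu", "dorgal", "dormirovi", "dormordero", "dorrun", "dorsar", "fenlinka", "lu", "sotafenro", "sotarofenmor", "sotasarde", "sotavi", "ven"
Leaf count: 13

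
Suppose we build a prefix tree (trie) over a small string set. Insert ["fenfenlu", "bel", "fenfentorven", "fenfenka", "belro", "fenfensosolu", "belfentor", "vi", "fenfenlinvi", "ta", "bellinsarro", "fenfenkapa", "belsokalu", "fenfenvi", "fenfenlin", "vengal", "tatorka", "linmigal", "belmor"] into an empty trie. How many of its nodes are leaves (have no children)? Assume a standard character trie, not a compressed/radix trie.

A leaf is a node with no children — equivalently, the end of a word that is not a proper prefix of any other stored word.
Those words: "belfentor", "bellinsarro", "belmor", "belro", "belsokalu", "fenfenkapa", "fenfenlinvi", "fenfenlu", "fenfensosolu", "fenfentorven", "fenfenvi", "linmigal", "tatorka", "vengal", "vi"
Leaf count: 15

15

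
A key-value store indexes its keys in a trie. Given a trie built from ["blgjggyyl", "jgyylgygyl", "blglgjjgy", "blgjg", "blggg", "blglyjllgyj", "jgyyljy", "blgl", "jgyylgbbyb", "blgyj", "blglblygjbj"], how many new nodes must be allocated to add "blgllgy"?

3

Walking "blgllgy" from the root, the first 4 characters ("blgl") follow existing edges; "l" is the first miss.
Each of the 3 remaining characters creates one node.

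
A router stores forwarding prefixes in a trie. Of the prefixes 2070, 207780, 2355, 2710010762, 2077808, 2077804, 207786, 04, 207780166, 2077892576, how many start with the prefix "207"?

Filter for entries beginning with "207":
Matches: "2070", "207780", "207780166", "2077804", "2077808", "207786", "2077892576"
Count: 7

7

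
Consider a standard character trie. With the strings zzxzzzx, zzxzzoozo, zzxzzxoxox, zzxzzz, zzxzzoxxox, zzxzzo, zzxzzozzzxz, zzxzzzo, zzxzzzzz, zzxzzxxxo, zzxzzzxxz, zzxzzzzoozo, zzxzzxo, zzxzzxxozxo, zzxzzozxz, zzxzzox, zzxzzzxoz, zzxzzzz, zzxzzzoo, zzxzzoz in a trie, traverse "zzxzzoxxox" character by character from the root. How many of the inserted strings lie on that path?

Traverse "zzxzzoxxox" character by character; count nodes along the way that are marked as word ends.
Prefixes of the query that are stored words: "zzxzzo", "zzxzzox", "zzxzzoxxox"
Count: 3

3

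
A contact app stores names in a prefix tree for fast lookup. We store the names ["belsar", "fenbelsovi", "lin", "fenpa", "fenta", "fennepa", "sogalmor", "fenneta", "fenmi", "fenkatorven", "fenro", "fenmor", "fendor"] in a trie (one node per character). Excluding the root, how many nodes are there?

Trace insertions, counting only characters that open a new branch:
  "belsar" → 6 new (b, e, l, s, a, r)
  "fenbelsovi" → 10 new (f, e, n, b, e, l, s, o, v, i)
  "lin" → 3 new (l, i, n)
  "fenpa" → prefix "fen" already present; 2 new (p, a)
  "fenta" → prefix "fen" already present; 2 new (t, a)
  "fennepa" → prefix "fen" already present; 4 new (n, e, p, a)
  "sogalmor" → 8 new (s, o, g, a, l, m, o, r)
  "fenneta" → prefix "fenne" already present; 2 new (t, a)
  "fenmi" → prefix "fen" already present; 2 new (m, i)
  "fenkatorven" → prefix "fen" already present; 8 new (k, a, t, o, r, v, e, n)
  "fenro" → prefix "fen" already present; 2 new (r, o)
  "fenmor" → prefix "fenm" already present; 2 new (o, r)
  "fendor" → prefix "fen" already present; 3 new (d, o, r)
Total nodes = 6 + 10 + 3 + 2 + 2 + 4 + 8 + 2 + 2 + 8 + 2 + 2 + 3 = 54

54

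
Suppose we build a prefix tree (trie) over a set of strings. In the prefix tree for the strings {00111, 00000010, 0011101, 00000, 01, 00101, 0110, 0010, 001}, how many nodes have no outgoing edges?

Leaves are exactly the stored words that no other stored word extends.
Those words: "00000010", "00101", "0011101", "0110"
Leaf count: 4

4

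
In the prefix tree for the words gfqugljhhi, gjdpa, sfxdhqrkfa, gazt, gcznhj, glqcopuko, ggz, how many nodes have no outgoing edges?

A leaf is a node with no children — equivalently, the end of a word that is not a proper prefix of any other stored word.
Those words: "gazt", "gcznhj", "gfqugljhhi", "ggz", "gjdpa", "glqcopuko", "sfxdhqrkfa"
Leaf count: 7

7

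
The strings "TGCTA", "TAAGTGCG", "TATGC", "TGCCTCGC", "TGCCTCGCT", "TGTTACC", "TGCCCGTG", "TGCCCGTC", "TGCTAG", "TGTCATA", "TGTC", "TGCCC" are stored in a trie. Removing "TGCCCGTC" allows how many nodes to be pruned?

1

A node on "TGCCCGTC"'s path can go only if nothing else ends at it or branches off below it.
The suffix "C" (1 node) is used only by "TGCCCGTC"; the node for "TGCCCGT" still has the child "G", so pruning stops there.
Nodes removed: 1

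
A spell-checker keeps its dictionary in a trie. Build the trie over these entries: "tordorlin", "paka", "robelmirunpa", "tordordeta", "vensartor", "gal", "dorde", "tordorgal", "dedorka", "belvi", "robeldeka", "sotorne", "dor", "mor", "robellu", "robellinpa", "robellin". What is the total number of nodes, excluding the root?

80

Insert word by word; a character creates a node only if that edge doesn't already exist:
  "tordorlin" → 9 new (t, o, r, d, o, r, l, i, n)
  "paka" → 4 new (p, a, k, a)
  "robelmirunpa" → 12 new (r, o, b, e, l, m, i, r, u, n, p, a)
  "tordordeta" → prefix "tordor" already present; 4 new (d, e, t, a)
  "vensartor" → 9 new (v, e, n, s, a, r, t, o, r)
  "gal" → 3 new (g, a, l)
  "dorde" → 5 new (d, o, r, d, e)
  "tordorgal" → prefix "tordor" already present; 3 new (g, a, l)
  "dedorka" → prefix "d" already present; 6 new (e, d, o, r, k, a)
  "belvi" → 5 new (b, e, l, v, i)
  "robeldeka" → prefix "robel" already present; 4 new (d, e, k, a)
  "sotorne" → 7 new (s, o, t, o, r, n, e)
  "dor" → prefix "dor" already present; 0 new (none)
  "mor" → 3 new (m, o, r)
  "robellu" → prefix "robel" already present; 2 new (l, u)
  "robellinpa" → prefix "robell" already present; 4 new (i, n, p, a)
  "robellin" → prefix "robellin" already present; 0 new (none)
Total nodes = 9 + 4 + 12 + 4 + 9 + 3 + 5 + 3 + 6 + 5 + 4 + 7 + 0 + 3 + 2 + 4 + 0 = 80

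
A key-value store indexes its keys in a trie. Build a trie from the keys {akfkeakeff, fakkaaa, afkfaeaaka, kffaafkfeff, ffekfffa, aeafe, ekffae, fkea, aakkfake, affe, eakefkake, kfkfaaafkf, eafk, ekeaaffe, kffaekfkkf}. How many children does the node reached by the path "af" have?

2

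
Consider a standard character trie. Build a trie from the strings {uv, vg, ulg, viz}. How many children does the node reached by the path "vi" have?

The children of the "vi" node are the distinct next characters among strings starting with "vi".
Characters that immediately follow "vi" among the stored strings: {z}.
That node has 1 child edge.

1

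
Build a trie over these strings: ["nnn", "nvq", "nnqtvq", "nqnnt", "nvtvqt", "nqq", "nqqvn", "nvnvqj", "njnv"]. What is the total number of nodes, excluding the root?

Insert word by word; a character creates a node only if that edge doesn't already exist:
  "nnn" → 3 new (n, n, n)
  "nvq" → prefix "n" already present; 2 new (v, q)
  "nnqtvq" → prefix "nn" already present; 4 new (q, t, v, q)
  "nqnnt" → prefix "n" already present; 4 new (q, n, n, t)
  "nvtvqt" → prefix "nv" already present; 4 new (t, v, q, t)
  "nqq" → prefix "nq" already present; 1 new (q)
  "nqqvn" → prefix "nqq" already present; 2 new (v, n)
  "nvnvqj" → prefix "nv" already present; 4 new (n, v, q, j)
  "njnv" → prefix "n" already present; 3 new (j, n, v)
Total nodes = 3 + 2 + 4 + 4 + 4 + 1 + 2 + 4 + 3 = 27

27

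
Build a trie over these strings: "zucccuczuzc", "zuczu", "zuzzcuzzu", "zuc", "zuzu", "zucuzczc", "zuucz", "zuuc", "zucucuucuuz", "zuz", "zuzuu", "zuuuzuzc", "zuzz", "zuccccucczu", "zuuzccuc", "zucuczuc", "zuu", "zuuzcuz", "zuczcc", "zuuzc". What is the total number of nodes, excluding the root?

60

Insert word by word; a character creates a node only if that edge doesn't already exist:
  "zucccuczuzc" → 11 new (z, u, c, c, c, u, c, z, u, z, c)
  "zuczu" → prefix "zuc" already present; 2 new (z, u)
  "zuzzcuzzu" → prefix "zu" already present; 7 new (z, z, c, u, z, z, u)
  "zuc" → prefix "zuc" already present; 0 new (none)
  "zuzu" → prefix "zuz" already present; 1 new (u)
  "zucuzczc" → prefix "zuc" already present; 5 new (u, z, c, z, c)
  "zuucz" → prefix "zu" already present; 3 new (u, c, z)
  "zuuc" → prefix "zuuc" already present; 0 new (none)
  "zucucuucuuz" → prefix "zucu" already present; 7 new (c, u, u, c, u, u, z)
  "zuz" → prefix "zuz" already present; 0 new (none)
  "zuzuu" → prefix "zuzu" already present; 1 new (u)
  "zuuuzuzc" → prefix "zuu" already present; 5 new (u, z, u, z, c)
  "zuzz" → prefix "zuzz" already present; 0 new (none)
  "zuccccucczu" → prefix "zuccc" already present; 6 new (c, u, c, c, z, u)
  "zuuzccuc" → prefix "zuu" already present; 5 new (z, c, c, u, c)
  "zucuczuc" → prefix "zucuc" already present; 3 new (z, u, c)
  "zuu" → prefix "zuu" already present; 0 new (none)
  "zuuzcuz" → prefix "zuuzc" already present; 2 new (u, z)
  "zuczcc" → prefix "zucz" already present; 2 new (c, c)
  "zuuzc" → prefix "zuuzc" already present; 0 new (none)
Total nodes = 11 + 2 + 7 + 0 + 1 + 5 + 3 + 0 + 7 + 0 + 1 + 5 + 0 + 6 + 5 + 3 + 0 + 2 + 2 + 0 = 60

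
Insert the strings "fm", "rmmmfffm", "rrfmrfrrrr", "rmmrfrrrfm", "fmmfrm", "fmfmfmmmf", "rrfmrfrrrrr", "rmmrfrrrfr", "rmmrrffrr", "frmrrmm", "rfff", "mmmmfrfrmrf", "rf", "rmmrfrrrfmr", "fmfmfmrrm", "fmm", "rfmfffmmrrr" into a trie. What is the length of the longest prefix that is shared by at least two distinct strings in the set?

10

Look for the deepest trie node that still has at least two words in its subtree.
"rmmrfrrrfm" and "rmmrfrrrfmr" agree on "rmmrfrrrfm" (10 characters) before diverging; nothing deeper is shared.
Longest shared-prefix length: 10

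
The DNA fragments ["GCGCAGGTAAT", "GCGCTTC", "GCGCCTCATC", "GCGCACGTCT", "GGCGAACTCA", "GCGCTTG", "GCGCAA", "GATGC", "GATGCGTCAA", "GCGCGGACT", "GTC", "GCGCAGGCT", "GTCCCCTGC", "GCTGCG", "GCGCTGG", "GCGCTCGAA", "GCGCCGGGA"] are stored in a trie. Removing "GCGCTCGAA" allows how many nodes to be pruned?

4

Walk "GCGCTCGAA" from the leaf back toward the root, removing each node that no remaining word uses.
The suffix "CGAA" (4 nodes) is used only by "GCGCTCGAA"; the node for "GCGCT" still has the child "T", so pruning stops there.
Nodes removed: 4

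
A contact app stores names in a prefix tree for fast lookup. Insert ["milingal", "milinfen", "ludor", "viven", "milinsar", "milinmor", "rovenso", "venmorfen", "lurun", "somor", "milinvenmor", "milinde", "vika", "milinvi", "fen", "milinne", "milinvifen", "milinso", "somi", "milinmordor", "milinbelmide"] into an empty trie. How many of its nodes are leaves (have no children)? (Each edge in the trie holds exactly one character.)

A leaf is a node with no children — equivalently, the end of a word that is not a proper prefix of any other stored word.
Those words: "fen", "ludor", "lurun", "milinbelmide", "milinde", "milinfen", "milingal", "milinmordor", "milinne", "milinsar", "milinso", "milinvenmor", "milinvifen", "rovenso", "somi", "somor", "venmorfen", "vika", "viven"
Leaf count: 19

19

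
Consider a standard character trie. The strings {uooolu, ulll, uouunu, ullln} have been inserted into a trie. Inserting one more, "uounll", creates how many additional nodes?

Walking "uounll" from the root, the first 3 characters ("uou") follow existing edges; "n" is the first miss.
So 6 − 3 = 3 new nodes.

3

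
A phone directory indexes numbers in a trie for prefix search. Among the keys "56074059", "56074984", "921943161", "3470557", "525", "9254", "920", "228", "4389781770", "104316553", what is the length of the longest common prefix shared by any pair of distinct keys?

The deepest shared node is where two words last agree before diverging.
e.g. "56074059" and "56074984" share the prefix "56074" of length 5; no pair shares a longer one.
Longest shared-prefix length: 5

5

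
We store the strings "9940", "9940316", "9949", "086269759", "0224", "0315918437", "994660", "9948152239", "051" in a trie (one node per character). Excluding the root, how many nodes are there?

Trace insertions, counting only characters that open a new branch:
  "9940" → 4 new (9, 9, 4, 0)
  "9940316" → prefix "9940" already present; 3 new (3, 1, 6)
  "9949" → prefix "994" already present; 1 new (9)
  "086269759" → 9 new (0, 8, 6, 2, 6, 9, 7, 5, 9)
  "0224" → prefix "0" already present; 3 new (2, 2, 4)
  "0315918437" → prefix "0" already present; 9 new (3, 1, 5, 9, 1, 8, 4, 3, 7)
  "994660" → prefix "994" already present; 3 new (6, 6, 0)
  "9948152239" → prefix "994" already present; 7 new (8, 1, 5, 2, 2, 3, 9)
  "051" → prefix "0" already present; 2 new (5, 1)
Total nodes = 4 + 3 + 1 + 9 + 3 + 9 + 3 + 7 + 2 = 41

41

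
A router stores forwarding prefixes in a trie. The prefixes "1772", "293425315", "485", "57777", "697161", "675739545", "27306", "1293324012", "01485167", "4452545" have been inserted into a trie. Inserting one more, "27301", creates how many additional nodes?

1

The longest prefix of "27301" already in the trie is "2730" (length 4).
New nodes needed: |"27301"| − 4 = 5 − 4 = 1.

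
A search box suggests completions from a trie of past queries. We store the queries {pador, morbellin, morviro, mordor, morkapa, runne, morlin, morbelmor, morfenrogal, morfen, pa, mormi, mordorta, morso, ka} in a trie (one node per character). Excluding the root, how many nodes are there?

Insert word by word; a character creates a node only if that edge doesn't already exist:
  "pador" → 5 new (p, a, d, o, r)
  "morbellin" → 9 new (m, o, r, b, e, l, l, i, n)
  "morviro" → prefix "mor" already present; 4 new (v, i, r, o)
  "mordor" → prefix "mor" already present; 3 new (d, o, r)
  "morkapa" → prefix "mor" already present; 4 new (k, a, p, a)
  "runne" → 5 new (r, u, n, n, e)
  "morlin" → prefix "mor" already present; 3 new (l, i, n)
  "morbelmor" → prefix "morbel" already present; 3 new (m, o, r)
  "morfenrogal" → prefix "mor" already present; 8 new (f, e, n, r, o, g, a, l)
  "morfen" → prefix "morfen" already present; 0 new (none)
  "pa" → prefix "pa" already present; 0 new (none)
  "mormi" → prefix "mor" already present; 2 new (m, i)
  "mordorta" → prefix "mordor" already present; 2 new (t, a)
  "morso" → prefix "mor" already present; 2 new (s, o)
  "ka" → 2 new (k, a)
Total nodes = 5 + 9 + 4 + 3 + 4 + 5 + 3 + 3 + 8 + 0 + 0 + 2 + 2 + 2 + 2 = 52

52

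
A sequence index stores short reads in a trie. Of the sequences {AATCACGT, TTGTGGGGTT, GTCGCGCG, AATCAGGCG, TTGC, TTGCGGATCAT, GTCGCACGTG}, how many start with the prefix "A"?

2

Filter for entries beginning with "A":
Words under "A": AATCACGT, AATCAGGCG
Count: 2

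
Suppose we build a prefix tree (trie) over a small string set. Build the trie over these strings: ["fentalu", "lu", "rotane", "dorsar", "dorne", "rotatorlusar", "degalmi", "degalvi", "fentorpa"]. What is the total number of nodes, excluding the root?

43

Count nodes per top-level branch (shared prefixes stored once):
  'd'-branch (degalmi, degalvi, dorne, dorsar): 16 nodes
  'f'-branch (fentalu, fentorpa): 11 nodes
  'l'-branch (lu): 2 nodes
  'r'-branch (rotane, rotatorlusar): 14 nodes
Sum: 43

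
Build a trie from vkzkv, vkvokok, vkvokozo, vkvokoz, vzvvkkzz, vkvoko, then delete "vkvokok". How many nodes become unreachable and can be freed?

1

A node on "vkvokok"'s path can go only if nothing else ends at it or branches off below it.
The suffix "k" (1 node) is used only by "vkvokok"; the node for "vkvoko" still has the child "z", so pruning stops there.
Nodes removed: 1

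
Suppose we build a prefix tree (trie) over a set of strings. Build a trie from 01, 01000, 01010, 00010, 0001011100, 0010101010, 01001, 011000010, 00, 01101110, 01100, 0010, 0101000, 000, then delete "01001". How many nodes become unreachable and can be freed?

After clearing the end-marker at "01001", prune upward until reaching a node still needed by another word.
The suffix "1" (1 node) is used only by "01001"; the node for "0100" still has the child "0", so pruning stops there.
Nodes removed: 1

1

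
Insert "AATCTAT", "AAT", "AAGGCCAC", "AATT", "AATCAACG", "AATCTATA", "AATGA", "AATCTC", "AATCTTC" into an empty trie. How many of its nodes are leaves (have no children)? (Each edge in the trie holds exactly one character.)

7

A leaf is a node with no children — equivalently, the end of a word that is not a proper prefix of any other stored word.
Those words: "AAGGCCAC", "AATCAACG", "AATCTATA", "AATCTC", "AATCTTC", "AATGA", "AATT"
Leaf count: 7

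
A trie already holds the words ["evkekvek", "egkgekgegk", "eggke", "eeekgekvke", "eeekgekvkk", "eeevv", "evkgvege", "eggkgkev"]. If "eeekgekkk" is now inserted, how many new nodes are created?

"eeekgek" is already a path in the trie; the remaining "kk" must be added.
So 9 − 7 = 2 new nodes.

2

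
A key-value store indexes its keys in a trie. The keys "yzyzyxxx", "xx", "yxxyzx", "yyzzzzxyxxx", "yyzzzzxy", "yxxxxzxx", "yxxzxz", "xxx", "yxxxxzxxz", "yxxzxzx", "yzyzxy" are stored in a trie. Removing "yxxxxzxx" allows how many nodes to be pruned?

0

After clearing the end-marker at "yxxxxzxx", prune upward until reaching a node still needed by another word.
Every node on "yxxxxzxx" is still needed (e.g. by "yxxxxzxxz"), so nothing is freed.
Nodes removed: 0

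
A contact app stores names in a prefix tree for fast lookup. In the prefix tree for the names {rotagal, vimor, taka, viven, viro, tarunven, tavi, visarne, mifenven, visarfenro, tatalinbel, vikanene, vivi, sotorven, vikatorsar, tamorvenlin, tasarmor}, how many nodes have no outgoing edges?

Leaves are exactly the stored words that no other stored word extends.
Those words: "mifenven", "rotagal", "sotorven", "taka", "tamorvenlin", "tarunven", "tasarmor", "tatalinbel", "tavi", "vikanene", "vikatorsar", "vimor", "viro", "visarfenro", "visarne", "viven", "vivi"
Leaf count: 17

17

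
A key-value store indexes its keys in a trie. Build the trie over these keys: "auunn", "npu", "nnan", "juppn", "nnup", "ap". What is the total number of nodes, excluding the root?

19

Trace insertions, counting only characters that open a new branch:
  "auunn" → 5 new (a, u, u, n, n)
  "npu" → 3 new (n, p, u)
  "nnan" → prefix "n" already present; 3 new (n, a, n)
  "juppn" → 5 new (j, u, p, p, n)
  "nnup" → prefix "nn" already present; 2 new (u, p)
  "ap" → prefix "a" already present; 1 new (p)
Total nodes = 5 + 3 + 3 + 5 + 2 + 1 = 19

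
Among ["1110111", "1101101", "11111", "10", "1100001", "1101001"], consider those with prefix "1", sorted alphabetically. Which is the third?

1101001

Filter for "1…" and sort: "10", "1100001", "1101001", "1101101", "1110111", "11111"
Position 3: 1101001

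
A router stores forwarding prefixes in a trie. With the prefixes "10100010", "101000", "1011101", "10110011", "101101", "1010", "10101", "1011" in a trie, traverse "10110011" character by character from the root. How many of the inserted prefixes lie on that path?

Walk "10110011" from the root; an end-of-word marker is hit whenever a stored word is a prefix of "10110011".
Prefixes of the query that are stored words: "1011", "10110011"
Count: 2

2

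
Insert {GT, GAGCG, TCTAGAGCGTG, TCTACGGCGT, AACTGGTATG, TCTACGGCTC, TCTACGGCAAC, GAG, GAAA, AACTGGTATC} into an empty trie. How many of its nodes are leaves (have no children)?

9

Leaves are exactly the stored words that no other stored word extends.
Those words: "AACTGGTATC", "AACTGGTATG", "GAAA", "GAGCG", "GT", "TCTACGGCAAC", "TCTACGGCGT", "TCTACGGCTC", "TCTAGAGCGTG"
Leaf count: 9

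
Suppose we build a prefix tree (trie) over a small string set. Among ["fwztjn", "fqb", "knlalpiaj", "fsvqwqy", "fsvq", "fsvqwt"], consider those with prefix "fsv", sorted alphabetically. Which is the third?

DFS of the "fsv" subtree visits, in order: "fsvq", "fsvqwqy", "fsvqwt"
Position 3: fsvqwt

fsvqwt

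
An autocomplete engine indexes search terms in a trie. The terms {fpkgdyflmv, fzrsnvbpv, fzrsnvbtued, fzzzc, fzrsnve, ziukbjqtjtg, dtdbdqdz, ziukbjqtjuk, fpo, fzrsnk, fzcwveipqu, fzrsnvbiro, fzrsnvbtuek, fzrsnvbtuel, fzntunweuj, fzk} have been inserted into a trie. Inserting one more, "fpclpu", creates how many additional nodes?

4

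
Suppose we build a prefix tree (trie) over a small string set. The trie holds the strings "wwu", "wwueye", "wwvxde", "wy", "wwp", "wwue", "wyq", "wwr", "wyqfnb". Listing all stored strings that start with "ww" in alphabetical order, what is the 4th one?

Words with prefix "ww", in lexicographic order: "wwp", "wwr", "wwu", "wwue", "wwueye", "wwvxde"
The 4th is wwue.

wwue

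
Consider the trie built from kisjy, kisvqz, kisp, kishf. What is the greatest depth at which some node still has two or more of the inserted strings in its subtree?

The deepest shared node is where two words last agree before diverging.
"kishf" and "kisjy" agree on "kis" (3 characters) before diverging; nothing deeper is shared.
Longest shared-prefix length: 3

3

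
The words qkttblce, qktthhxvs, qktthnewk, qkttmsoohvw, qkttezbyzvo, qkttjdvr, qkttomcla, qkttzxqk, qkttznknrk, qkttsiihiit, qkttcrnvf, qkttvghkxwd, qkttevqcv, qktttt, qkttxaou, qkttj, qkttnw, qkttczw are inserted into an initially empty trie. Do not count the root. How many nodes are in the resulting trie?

82

Count nodes per top-level branch (shared prefixes stored once):
  'q'-branch (qkttblce, qkttcrnvf, qkttczw, qkttevqcv, qkttezbyzvo, qktthhxvs, qktthnewk, qkttj, qkttjdvr, qkttmsoohvw, qkttnw, qkttomcla, qkttsiihiit, qktttt, qkttvghkxwd, qkttxaou, qkttznknrk, qkttzxqk): 82 nodes
Sum: 82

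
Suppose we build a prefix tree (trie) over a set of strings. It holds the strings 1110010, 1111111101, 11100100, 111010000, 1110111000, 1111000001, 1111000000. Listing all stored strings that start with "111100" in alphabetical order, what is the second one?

Filter for "111100…" and sort: "1111000000", "1111000001"
Position 2: 1111000001

1111000001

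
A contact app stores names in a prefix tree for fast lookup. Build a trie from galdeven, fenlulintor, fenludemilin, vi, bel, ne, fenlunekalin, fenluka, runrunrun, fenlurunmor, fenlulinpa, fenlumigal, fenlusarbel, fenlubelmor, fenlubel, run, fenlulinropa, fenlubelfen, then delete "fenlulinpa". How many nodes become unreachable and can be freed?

A node on "fenlulinpa"'s path can go only if nothing else ends at it or branches off below it.
The suffix "pa" (2 nodes) is used only by "fenlulinpa"; the node for "fenlulin" still has the child "t", so pruning stops there.
Nodes removed: 2

2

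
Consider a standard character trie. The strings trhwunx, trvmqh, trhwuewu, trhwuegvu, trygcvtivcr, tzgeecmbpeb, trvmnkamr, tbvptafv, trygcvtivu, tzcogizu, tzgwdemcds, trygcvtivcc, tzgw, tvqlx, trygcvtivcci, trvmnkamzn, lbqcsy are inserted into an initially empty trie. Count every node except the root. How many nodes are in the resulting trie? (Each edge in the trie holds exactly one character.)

76

For each word, the new-node count is its length minus the longest prefix already in the trie:
  "trhwunx" → 7 new (t, r, h, w, u, n, x)
  "trvmqh" → prefix "tr" already present; 4 new (v, m, q, h)
  "trhwuewu" → prefix "trhwu" already present; 3 new (e, w, u)
  "trhwuegvu" → prefix "trhwue" already present; 3 new (g, v, u)
  "trygcvtivcr" → prefix "tr" already present; 9 new (y, g, c, v, t, i, v, c, r)
  "tzgeecmbpeb" → prefix "t" already present; 10 new (z, g, e, e, c, m, b, p, e, b)
  "trvmnkamr" → prefix "trvm" already present; 5 new (n, k, a, m, r)
  "tbvptafv" → prefix "t" already present; 7 new (b, v, p, t, a, f, v)
  "trygcvtivu" → prefix "trygcvtiv" already present; 1 new (u)
  "tzcogizu" → prefix "tz" already present; 6 new (c, o, g, i, z, u)
  "tzgwdemcds" → prefix "tzg" already present; 7 new (w, d, e, m, c, d, s)
  "trygcvtivcc" → prefix "trygcvtivc" already present; 1 new (c)
  "tzgw" → prefix "tzgw" already present; 0 new (none)
  "tvqlx" → prefix "t" already present; 4 new (v, q, l, x)
  "trygcvtivcci" → prefix "trygcvtivcc" already present; 1 new (i)
  "trvmnkamzn" → prefix "trvmnkam" already present; 2 new (z, n)
  "lbqcsy" → 6 new (l, b, q, c, s, y)
Total nodes = 7 + 4 + 3 + 3 + 9 + 10 + 5 + 7 + 1 + 6 + 7 + 1 + 0 + 4 + 1 + 2 + 6 = 76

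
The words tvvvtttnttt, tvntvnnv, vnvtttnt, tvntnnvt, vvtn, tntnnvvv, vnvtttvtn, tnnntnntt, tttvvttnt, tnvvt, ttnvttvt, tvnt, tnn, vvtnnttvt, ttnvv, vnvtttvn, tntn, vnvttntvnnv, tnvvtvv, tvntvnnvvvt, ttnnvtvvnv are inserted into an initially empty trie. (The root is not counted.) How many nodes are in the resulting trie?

Trace insertions, counting only characters that open a new branch:
  "tvvvtttnttt" → 11 new (t, v, v, v, t, t, t, n, t, t, t)
  "tvntvnnv" → prefix "tv" already present; 6 new (n, t, v, n, n, v)
  "vnvtttnt" → 8 new (v, n, v, t, t, t, n, t)
  "tvntnnvt" → prefix "tvnt" already present; 4 new (n, n, v, t)
  "vvtn" → prefix "v" already present; 3 new (v, t, n)
  "tntnnvvv" → prefix "t" already present; 7 new (n, t, n, n, v, v, v)
  "vnvtttvtn" → prefix "vnvttt" already present; 3 new (v, t, n)
  "tnnntnntt" → prefix "tn" already present; 7 new (n, n, t, n, n, t, t)
  "tttvvttnt" → prefix "t" already present; 8 new (t, t, v, v, t, t, n, t)
  "tnvvt" → prefix "tn" already present; 3 new (v, v, t)
  "ttnvttvt" → prefix "tt" already present; 6 new (n, v, t, t, v, t)
  "tvnt" → prefix "tvnt" already present; 0 new (none)
  "tnn" → prefix "tnn" already present; 0 new (none)
  "vvtnnttvt" → prefix "vvtn" already present; 5 new (n, t, t, v, t)
  "ttnvv" → prefix "ttnv" already present; 1 new (v)
  "vnvtttvn" → prefix "vnvtttv" already present; 1 new (n)
  "tntn" → prefix "tntn" already present; 0 new (none)
  "vnvttntvnnv" → prefix "vnvtt" already present; 6 new (n, t, v, n, n, v)
  "tnvvtvv" → prefix "tnvvt" already present; 2 new (v, v)
  "tvntvnnvvvt" → prefix "tvntvnnv" already present; 3 new (v, v, t)
  "ttnnvtvvnv" → prefix "ttn" already present; 7 new (n, v, t, v, v, n, v)
Total nodes = 11 + 6 + 8 + 4 + 3 + 7 + 3 + 7 + 8 + 3 + 6 + 0 + 0 + 5 + 1 + 1 + 0 + 6 + 2 + 3 + 7 = 91

91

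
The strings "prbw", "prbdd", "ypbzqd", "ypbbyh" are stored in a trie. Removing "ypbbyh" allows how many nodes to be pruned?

A node on "ypbbyh"'s path can go only if nothing else ends at it or branches off below it.
The suffix "byh" (3 nodes) is used only by "ypbbyh"; the node for "ypb" still has the child "z", so pruning stops there.
Nodes removed: 3

3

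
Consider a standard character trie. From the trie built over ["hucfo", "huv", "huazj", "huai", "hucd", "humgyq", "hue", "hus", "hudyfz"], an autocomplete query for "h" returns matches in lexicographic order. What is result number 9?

huv

DFS of the "h" subtree visits, in order: "huai", "huazj", "hucd", "hucfo", "hudyfz", "hue", "humgyq", "hus", "huv"
Position 9: huv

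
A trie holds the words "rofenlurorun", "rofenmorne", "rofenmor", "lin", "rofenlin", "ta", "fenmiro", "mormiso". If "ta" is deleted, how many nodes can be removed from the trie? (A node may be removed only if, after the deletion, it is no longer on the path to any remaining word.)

2

A node on "ta"'s path can go only if nothing else ends at it or branches off below it.
No other word shares any prefix with "ta", so all 2 of its nodes go.
Nodes removed: 2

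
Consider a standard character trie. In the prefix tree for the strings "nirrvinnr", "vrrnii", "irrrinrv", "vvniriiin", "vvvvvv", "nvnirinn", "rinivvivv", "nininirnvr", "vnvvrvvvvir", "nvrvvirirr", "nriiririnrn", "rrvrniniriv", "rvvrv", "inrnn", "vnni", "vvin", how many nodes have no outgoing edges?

16

A leaf is a node with no children — equivalently, the end of a word that is not a proper prefix of any other stored word.
Those words: "inrnn", "irrrinrv", "nininirnvr", "nirrvinnr", "nriiririnrn", "nvnirinn", "nvrvvirirr", "rinivvivv", "rrvrniniriv", "rvvrv", "vnni", "vnvvrvvvvir", "vrrnii", "vvin", "vvniriiin", "vvvvvv"
Leaf count: 16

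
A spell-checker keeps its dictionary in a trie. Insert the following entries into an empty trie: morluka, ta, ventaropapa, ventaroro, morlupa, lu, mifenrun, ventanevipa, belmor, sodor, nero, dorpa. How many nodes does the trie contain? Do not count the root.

59

For each word, the new-node count is its length minus the longest prefix already in the trie:
  "morluka" → 7 new (m, o, r, l, u, k, a)
  "ta" → 2 new (t, a)
  "ventaropapa" → 11 new (v, e, n, t, a, r, o, p, a, p, a)
  "ventaroro" → prefix "ventaro" already present; 2 new (r, o)
  "morlupa" → prefix "morlu" already present; 2 new (p, a)
  "lu" → 2 new (l, u)
  "mifenrun" → prefix "m" already present; 7 new (i, f, e, n, r, u, n)
  "ventanevipa" → prefix "venta" already present; 6 new (n, e, v, i, p, a)
  "belmor" → 6 new (b, e, l, m, o, r)
  "sodor" → 5 new (s, o, d, o, r)
  "nero" → 4 new (n, e, r, o)
  "dorpa" → 5 new (d, o, r, p, a)
Total nodes = 7 + 2 + 11 + 2 + 2 + 2 + 7 + 6 + 6 + 5 + 4 + 5 = 59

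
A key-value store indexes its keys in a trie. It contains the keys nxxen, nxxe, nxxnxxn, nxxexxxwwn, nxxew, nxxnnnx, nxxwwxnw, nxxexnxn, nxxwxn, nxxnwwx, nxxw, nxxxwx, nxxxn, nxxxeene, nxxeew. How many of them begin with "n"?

15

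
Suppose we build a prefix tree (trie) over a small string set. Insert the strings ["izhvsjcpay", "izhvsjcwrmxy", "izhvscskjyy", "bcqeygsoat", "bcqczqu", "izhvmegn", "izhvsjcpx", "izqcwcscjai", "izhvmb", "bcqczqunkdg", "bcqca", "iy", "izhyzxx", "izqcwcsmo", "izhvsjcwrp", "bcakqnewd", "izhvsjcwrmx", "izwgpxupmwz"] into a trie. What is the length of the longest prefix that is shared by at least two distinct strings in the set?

11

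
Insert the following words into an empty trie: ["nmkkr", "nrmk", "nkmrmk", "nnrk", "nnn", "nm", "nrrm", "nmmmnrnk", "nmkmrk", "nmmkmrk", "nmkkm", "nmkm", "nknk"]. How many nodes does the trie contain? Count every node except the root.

Insert word by word; a character creates a node only if that edge doesn't already exist:
  "nmkkr" → 5 new (n, m, k, k, r)
  "nrmk" → prefix "n" already present; 3 new (r, m, k)
  "nkmrmk" → prefix "n" already present; 5 new (k, m, r, m, k)
  "nnrk" → prefix "n" already present; 3 new (n, r, k)
  "nnn" → prefix "nn" already present; 1 new (n)
  "nm" → prefix "nm" already present; 0 new (none)
  "nrrm" → prefix "nr" already present; 2 new (r, m)
  "nmmmnrnk" → prefix "nm" already present; 6 new (m, m, n, r, n, k)
  "nmkmrk" → prefix "nmk" already present; 3 new (m, r, k)
  "nmmkmrk" → prefix "nmm" already present; 4 new (k, m, r, k)
  "nmkkm" → prefix "nmkk" already present; 1 new (m)
  "nmkm" → prefix "nmkm" already present; 0 new (none)
  "nknk" → prefix "nk" already present; 2 new (n, k)
Total nodes = 5 + 3 + 5 + 3 + 1 + 0 + 2 + 6 + 3 + 4 + 1 + 0 + 2 = 35

35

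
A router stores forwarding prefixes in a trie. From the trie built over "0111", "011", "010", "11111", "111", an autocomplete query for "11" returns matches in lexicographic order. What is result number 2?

DFS of the "11" subtree visits, in order: "111", "11111"
Position 2: 11111

11111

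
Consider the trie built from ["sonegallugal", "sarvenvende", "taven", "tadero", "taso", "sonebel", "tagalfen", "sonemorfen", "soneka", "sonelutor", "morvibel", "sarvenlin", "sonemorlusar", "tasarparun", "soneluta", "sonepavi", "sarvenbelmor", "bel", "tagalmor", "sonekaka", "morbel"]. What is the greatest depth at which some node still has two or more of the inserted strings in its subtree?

The deepest shared node is where two words last agree before diverging.
"soneluta" and "sonelutor" agree on "sonelut" (7 characters) before diverging; nothing deeper is shared.
Longest shared-prefix length: 7

7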